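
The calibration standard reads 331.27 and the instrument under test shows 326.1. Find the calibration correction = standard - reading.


Correction = standard - reading
= 331.27 - 326.1
= 5.1700

5.1700


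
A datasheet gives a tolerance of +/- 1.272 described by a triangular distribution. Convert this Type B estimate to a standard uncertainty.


u_B = half_width / sqrt(6)
u_B = 1.272 / 2.4494897
u_B = 0.5193

0.5193


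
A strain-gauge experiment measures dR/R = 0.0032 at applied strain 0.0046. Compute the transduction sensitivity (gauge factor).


GF = (dR/R) / epsilon
= 0.0032 / 0.0046
= 0.6957

0.6957


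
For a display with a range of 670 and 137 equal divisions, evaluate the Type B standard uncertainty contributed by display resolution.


resolution = range / divisions
resolution = 670 / 137 = 4.8905109
u_res = resolution / (2*sqrt(3))
u_res = 4.8905109 / 3.4641016
u_res = 1.4118

1.4118


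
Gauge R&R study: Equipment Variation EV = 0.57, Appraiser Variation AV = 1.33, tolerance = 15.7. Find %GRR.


GRR = sqrt(EV^2 + AV^2) = sqrt(0.57^2 + 1.33^2) = 1.4469969
%GRR = GRR / tol * 100 = 1.4469969 / 15.7 * 100
%GRR = 9.2165

9.2165


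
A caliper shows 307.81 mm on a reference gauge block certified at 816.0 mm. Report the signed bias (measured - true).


Systematic error = measured - true
= 307.81 - 816.0
= -508.1900

-508.1900


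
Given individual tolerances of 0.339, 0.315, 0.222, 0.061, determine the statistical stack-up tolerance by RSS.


RSS = sqrt(0.339^2 + 0.315^2 + 0.222^2 + 0.061^2)
= sqrt(0.267151)
= 0.5169

0.5169


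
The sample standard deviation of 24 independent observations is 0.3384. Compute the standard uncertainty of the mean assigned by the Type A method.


u_A = s / sqrt(n)
u_A = 0.3384 / sqrt(24)
u_A = 0.3384 / 4.8989795
u_A = 0.0691

0.0691


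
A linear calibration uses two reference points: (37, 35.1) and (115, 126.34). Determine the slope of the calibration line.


slope = (y2 - y1) / (x2 - x1)
= (126.34 - 35.1) / (115 - 37)
= 91.2400 / 78
= 1.1697

1.1697


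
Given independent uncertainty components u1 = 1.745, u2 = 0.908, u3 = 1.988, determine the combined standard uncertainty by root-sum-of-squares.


uc = sqrt(1.745^2 + 0.908^2 + 1.988^2)
uc = sqrt(7.821633)
uc = 2.7967

2.7967


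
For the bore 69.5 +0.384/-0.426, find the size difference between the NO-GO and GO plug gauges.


GO = nominal - lower_tol (smallest hole = maximum material condition)
GO = 69.5 - 0.426 = 69.074
NO-GO = nominal + upper_tol (largest hole = least material condition)
NO-GO = 69.5 + 0.384 = 69.884
spread = NO-GO - GO = 69.884 - 69.074 = 0.8100

0.8100


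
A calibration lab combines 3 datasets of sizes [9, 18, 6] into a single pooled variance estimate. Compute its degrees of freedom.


nu = sum_i (n_i - 1)
nu = ((9 - 1) + (18 - 1) + (6 - 1))
nu = 8 + 17 + 5
nu = 30

30


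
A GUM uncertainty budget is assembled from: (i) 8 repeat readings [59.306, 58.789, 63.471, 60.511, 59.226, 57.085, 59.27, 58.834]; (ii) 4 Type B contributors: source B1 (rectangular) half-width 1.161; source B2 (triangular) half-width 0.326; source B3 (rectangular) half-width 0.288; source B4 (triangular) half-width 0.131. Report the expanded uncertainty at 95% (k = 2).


mean = (59.306 + 58.789 + 63.471 + 60.511 + 59.226 + 57.085 + 59.27 + 58.834) / 8 = 59.5615
s = sqrt(sum((x - mean)^2)/(n-1)) = 1.8403268
u_A = s / sqrt(n) = 1.8403268 / sqrt(8) = 0.65065378
u_B1 = 1.161 / sqrt(3) = 0.67030366
u_B2 = 0.326 / sqrt(6) = 0.13308894
u_B3 = 0.288 / sqrt(3) = 0.16627688
u_B4 = 0.131 / sqrt(6) = 0.053480526
uc = sqrt(0.65065378^2 + 0.67030366^2 + 0.13308894^2 + 0.16627688^2 + 0.053480526^2) = 0.95962397
U = k * uc = 2 * 0.95962397
U = 1.9192

1.9192


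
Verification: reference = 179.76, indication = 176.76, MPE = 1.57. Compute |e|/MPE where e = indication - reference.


e = indication - reference = 176.76 - 179.76 = -3.0000
|e| = 3.0000
ratio = |e| / MPE = 3.0000 / 1.57
ratio = 1.9108

1.9108


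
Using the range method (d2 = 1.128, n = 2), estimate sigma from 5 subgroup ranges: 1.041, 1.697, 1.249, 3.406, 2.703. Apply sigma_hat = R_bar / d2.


R_bar = (1.041 + 1.697 + 1.249 + 3.406 + 2.703) / 5
R_bar = 10.096 / 5 = 2.0192
sigma_hat = R_bar / d2 = 2.0192 / 1.128 = 1.7901

1.7901


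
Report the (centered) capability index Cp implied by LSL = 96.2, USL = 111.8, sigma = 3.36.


Cp = (USL - LSL) / (6 * sigma)
= (111.8 - 96.2) / (6 * 3.36)
= 15.6000 / 20.1600
= 0.7738

0.7738


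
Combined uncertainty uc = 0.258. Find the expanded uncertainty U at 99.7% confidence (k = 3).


U = k * uc
U = 3 * 0.258
U = 0.7740

0.7740


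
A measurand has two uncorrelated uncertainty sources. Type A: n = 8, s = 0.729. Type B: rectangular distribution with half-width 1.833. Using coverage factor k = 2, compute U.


u_A = s / sqrt(n) = 0.729 / sqrt(8) = 0.25774042
u_B = half_width / sqrt(3) = 1.833 / sqrt(3) = 1.058283
uc = sqrt(u_A^2 + u_B^2) = sqrt(0.25774042^2 + 1.058283^2) = 1.0892167
U = k * uc = 2 * 1.0892167
U = 2.1784

2.1784


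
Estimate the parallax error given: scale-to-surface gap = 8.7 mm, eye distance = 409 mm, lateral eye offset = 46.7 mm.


error = h * offset / d
= 8.7 * 46.7 / 409
= 0.9934

0.9934


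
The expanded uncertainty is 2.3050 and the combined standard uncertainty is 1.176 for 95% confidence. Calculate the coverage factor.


k = U / uc
k = 2.3050 / 1.176
k = 1.96

1.96


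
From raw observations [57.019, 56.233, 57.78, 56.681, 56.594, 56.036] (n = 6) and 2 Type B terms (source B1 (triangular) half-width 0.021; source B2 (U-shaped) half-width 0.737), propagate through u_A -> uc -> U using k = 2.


mean = (57.019 + 56.233 + 57.78 + 56.681 + 56.594 + 56.036) / 6 = 56.72383333
s = sqrt(sum((x - mean)^2)/(n-1)) = 0.62214706
u_A = s / sqrt(n) = 0.62214706 / sqrt(6) = 0.25399047
u_B1 = 0.021 / sqrt(6) = 0.0085732141
u_B2 = 0.737 / sqrt(2) = 0.5211377
uc = sqrt(0.25399047^2 + 0.0085732141^2 + 0.5211377^2) = 0.57980097
U = k * uc = 2 * 0.57980097
U = 1.1596

1.1596


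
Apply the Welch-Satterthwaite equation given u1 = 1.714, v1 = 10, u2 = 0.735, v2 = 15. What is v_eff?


uc = sqrt(u1^2 + u2^2) = sqrt(1.714^2 + 0.735^2) = 1.8649453
v_eff = uc^4 / (u1^4/v1 + u2^4/v2)
= 1.8649453^4 / (1.714^4/10 + 0.735^4/15)
= 12.09663 / 0.88252074
v_eff = 13.7069

13.7069


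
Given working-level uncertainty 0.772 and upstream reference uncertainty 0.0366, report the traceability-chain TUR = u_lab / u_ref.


TUR = u_lab / u_ref
= 0.772 / 0.0366
= 21.0929

21.0929


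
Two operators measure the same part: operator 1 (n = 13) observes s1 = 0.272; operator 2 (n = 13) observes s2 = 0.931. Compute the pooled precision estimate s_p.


s_p = sqrt(((n1-1)*s1^2 + (n2-1)*s2^2) / (n1+n2-2))
numerator = (13-1)*0.272^2 + (13-1)*0.931^2 = 0.887808 + 10.401132 = 11.28894
denominator = 13 + 13 - 2 = 24
s_p^2 = 11.28894 / 24 = 0.4703725
s_p = sqrt(0.4703725) = 0.6858

0.6858


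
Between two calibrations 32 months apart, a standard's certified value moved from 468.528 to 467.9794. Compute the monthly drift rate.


rate = (v2 - v1) / months
= (467.9794 - 468.528) / 32
= -0.5486 / 32
= -0.0171

-0.0171


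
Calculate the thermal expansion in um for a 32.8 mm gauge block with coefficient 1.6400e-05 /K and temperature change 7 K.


dL = L * alpha * dT
= 32.8 * 1.6400e-05 * 7
= 0.0037654 mm
dL_um = 0.0037654 * 1000 = 3.7654 um

3.7654


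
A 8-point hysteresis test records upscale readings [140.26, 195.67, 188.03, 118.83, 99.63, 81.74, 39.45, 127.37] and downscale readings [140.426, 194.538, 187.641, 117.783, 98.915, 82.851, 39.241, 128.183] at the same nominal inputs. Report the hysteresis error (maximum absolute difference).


|140.26 - 140.426| = 0.1660
|195.67 - 194.538| = 1.1320
|188.03 - 187.641| = 0.3890
|118.83 - 117.783| = 1.0470
|99.63 - 98.915| = 0.7150
|81.74 - 82.851| = 1.1110
|39.45 - 39.241| = 0.2090
|127.37 - 128.183| = 0.8130
hysteresis = max(diffs) = 1.1320

1.1320


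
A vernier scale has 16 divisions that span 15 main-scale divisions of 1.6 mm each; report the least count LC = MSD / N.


LC = MSD / n_div
= 1.6 / 16
= 0.1000

0.1000


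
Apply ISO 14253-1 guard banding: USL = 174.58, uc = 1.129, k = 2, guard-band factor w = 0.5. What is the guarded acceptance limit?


U = k * uc = 2 * 1.129 = 2.258
guard band g = w * U = 0.5 * 2.258 = 1.129
AL = USL - g = 174.58 - 1.129
AL = 173.4510

173.4510


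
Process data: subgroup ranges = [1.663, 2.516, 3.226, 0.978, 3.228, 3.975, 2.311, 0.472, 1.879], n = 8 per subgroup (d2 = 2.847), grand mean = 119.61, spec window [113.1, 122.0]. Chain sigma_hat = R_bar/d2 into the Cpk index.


R_bar = (1.663 + 2.516 + 3.226 + 0.978 + 3.228 + 3.975 + 2.311 + 0.472 + 1.879) / 9 = 2.2497778
sigma = R_bar / d2 = 2.2497778 / 2.847 = 0.79022754
Cp = (USL - LSL)/(6*sigma) = (122.0 - 113.1)/(6*0.79022754) = 1.8771
Cpu = (122.0 - 119.61)/(3*0.79022754) = 1.0081
Cpl = (119.61 - 113.1)/(3*0.79022754) = 2.7460
Cpk = min(Cpu, Cpl) = 1.0081

1.0081


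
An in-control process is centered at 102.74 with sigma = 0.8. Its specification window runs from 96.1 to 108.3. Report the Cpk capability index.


Cpu = (USL - mean) / (3*sigma) = (108.3 - 102.74) / (3*0.8) = 2.3167
Cpl = (mean - LSL) / (3*sigma) = (102.74 - 96.1) / (3*0.8) = 2.7667
Cpk = min(Cpu, Cpl) = 2.3167

2.3167


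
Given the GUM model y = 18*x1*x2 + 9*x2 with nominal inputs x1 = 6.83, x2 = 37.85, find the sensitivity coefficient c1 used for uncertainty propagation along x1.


y = 18*x1*x2 + 9*x2
dy/dx1 = 18*x2
Evaluate at x2 = 37.85: c1 = 18 * 37.85
c1 = 681.3000

681.3000


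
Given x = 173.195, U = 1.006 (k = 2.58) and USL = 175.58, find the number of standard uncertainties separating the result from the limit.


u = U / k = 1.006 / 2.58 = 0.38992248
margin = |USL - x| = |175.58 - 173.195| = 2.385
z = margin / u = 2.385 / 0.38992248
z = 6.1166

6.1166


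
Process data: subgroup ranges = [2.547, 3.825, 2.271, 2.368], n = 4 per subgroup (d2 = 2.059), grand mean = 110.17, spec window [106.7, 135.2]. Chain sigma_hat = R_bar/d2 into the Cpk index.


R_bar = (2.547 + 3.825 + 2.271 + 2.368) / 4 = 2.75275
sigma = R_bar / d2 = 2.75275 / 2.059 = 1.3369354
Cp = (USL - LSL)/(6*sigma) = (135.2 - 106.7)/(6*1.3369354) = 3.5529
Cpu = (135.2 - 110.17)/(3*1.3369354) = 6.2406
Cpl = (110.17 - 106.7)/(3*1.3369354) = 0.8652
Cpk = min(Cpu, Cpl) = 0.8652

0.8652


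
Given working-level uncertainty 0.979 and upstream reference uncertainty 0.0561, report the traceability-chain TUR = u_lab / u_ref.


TUR = u_lab / u_ref
= 0.979 / 0.0561
= 17.4510

17.4510


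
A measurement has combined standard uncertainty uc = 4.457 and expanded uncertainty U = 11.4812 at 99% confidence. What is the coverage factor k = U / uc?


k = U / uc
k = 11.4812 / 4.457
k = 2.576

2.576


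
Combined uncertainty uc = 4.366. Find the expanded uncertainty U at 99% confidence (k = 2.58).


U = k * uc
U = 2.58 * 4.366
U = 11.2643

11.2643


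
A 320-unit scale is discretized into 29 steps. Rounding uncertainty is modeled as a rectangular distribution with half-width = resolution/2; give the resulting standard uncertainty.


resolution = range / divisions
resolution = 320 / 29 = 11.034483
u_res = resolution / (2*sqrt(3))
u_res = 11.034483 / 3.4641016
u_res = 3.1854

3.1854


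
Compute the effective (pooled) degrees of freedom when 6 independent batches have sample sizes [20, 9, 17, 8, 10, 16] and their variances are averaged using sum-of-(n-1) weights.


nu = sum_i (n_i - 1)
nu = ((20 - 1) + (9 - 1) + (17 - 1) + (8 - 1) + (10 - 1) + (16 - 1))
nu = 19 + 8 + 16 + 7 + 9 + 15
nu = 74

74


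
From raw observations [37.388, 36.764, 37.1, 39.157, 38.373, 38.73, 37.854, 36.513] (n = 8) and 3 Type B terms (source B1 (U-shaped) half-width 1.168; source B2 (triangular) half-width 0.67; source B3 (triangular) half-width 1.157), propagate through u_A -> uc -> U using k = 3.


mean = (37.388 + 36.764 + 37.1 + 39.157 + 38.373 + 38.73 + 37.854 + 36.513) / 8 = 37.734875
s = sqrt(sum((x - mean)^2)/(n-1)) = 0.95566528
u_A = s / sqrt(n) = 0.95566528 / sqrt(8) = 0.3378787
u_B1 = 1.168 / sqrt(2) = 0.82590072
u_B2 = 0.67 / sqrt(6) = 0.27352635
u_B3 = 1.157 / sqrt(6) = 0.47234327
uc = sqrt(0.3378787^2 + 0.82590072^2 + 0.27352635^2 + 0.47234327^2) = 1.0460396
U = k * uc = 3 * 1.0460396
U = 3.1381

3.1381


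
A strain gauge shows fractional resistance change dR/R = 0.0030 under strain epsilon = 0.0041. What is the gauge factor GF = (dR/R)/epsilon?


GF = (dR/R) / epsilon
= 0.0030 / 0.0041
= 0.7317

0.7317


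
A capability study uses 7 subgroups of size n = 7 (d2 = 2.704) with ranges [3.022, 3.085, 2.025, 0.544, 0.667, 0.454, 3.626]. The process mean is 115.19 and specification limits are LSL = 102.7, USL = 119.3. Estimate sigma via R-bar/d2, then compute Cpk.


R_bar = (3.022 + 3.085 + 2.025 + 0.544 + 0.667 + 0.454 + 3.626) / 7 = 1.9175714
sigma = R_bar / d2 = 1.9175714 / 2.704 = 0.70916102
Cp = (USL - LSL)/(6*sigma) = (119.3 - 102.7)/(6*0.70916102) = 3.9013
Cpu = (119.3 - 115.19)/(3*0.70916102) = 1.9319
Cpl = (115.19 - 102.7)/(3*0.70916102) = 5.8708
Cpk = min(Cpu, Cpl) = 1.9319

1.9319


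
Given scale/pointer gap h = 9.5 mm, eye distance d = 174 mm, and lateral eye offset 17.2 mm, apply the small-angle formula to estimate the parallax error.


error = h * offset / d
= 9.5 * 17.2 / 174
= 0.9391

0.9391


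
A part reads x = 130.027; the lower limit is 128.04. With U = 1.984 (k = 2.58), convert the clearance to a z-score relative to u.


u = U / k = 1.984 / 2.58 = 0.76899225
margin = |LSL - x| = |128.04 - 130.027| = 1.987
z = margin / u = 1.987 / 0.76899225
z = 2.5839

2.5839


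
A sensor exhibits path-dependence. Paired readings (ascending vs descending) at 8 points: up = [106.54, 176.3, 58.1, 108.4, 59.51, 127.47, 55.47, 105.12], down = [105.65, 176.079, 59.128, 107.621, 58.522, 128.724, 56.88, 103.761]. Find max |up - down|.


|106.54 - 105.65| = 0.8900
|176.3 - 176.079| = 0.2210
|58.1 - 59.128| = 1.0280
|108.4 - 107.621| = 0.7790
|59.51 - 58.522| = 0.9880
|127.47 - 128.724| = 1.2540
|55.47 - 56.88| = 1.4100
|105.12 - 103.761| = 1.3590
hysteresis = max(diffs) = 1.4100

1.4100


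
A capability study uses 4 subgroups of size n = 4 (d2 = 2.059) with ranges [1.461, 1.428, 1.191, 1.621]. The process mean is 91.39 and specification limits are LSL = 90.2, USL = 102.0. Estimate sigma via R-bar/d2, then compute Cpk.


R_bar = (1.461 + 1.428 + 1.191 + 1.621) / 4 = 1.42525
sigma = R_bar / d2 = 1.42525 / 2.059 = 0.69220495
Cp = (USL - LSL)/(6*sigma) = (102.0 - 90.2)/(6*0.69220495) = 2.8412
Cpu = (102.0 - 91.39)/(3*0.69220495) = 5.1093
Cpl = (91.39 - 90.2)/(3*0.69220495) = 0.5730
Cpk = min(Cpu, Cpl) = 0.5730

0.5730


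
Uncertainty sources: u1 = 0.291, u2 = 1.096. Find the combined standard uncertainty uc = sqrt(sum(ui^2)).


uc = sqrt(0.291^2 + 1.096^2)
uc = sqrt(1.285897)
uc = 1.1340

1.1340


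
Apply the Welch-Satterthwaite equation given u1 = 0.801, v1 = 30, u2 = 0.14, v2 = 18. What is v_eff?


uc = sqrt(u1^2 + u2^2) = sqrt(0.801^2 + 0.14^2) = 0.81314267
v_eff = uc^4 / (u1^4/v1 + u2^4/v2)
= 0.81314267^4 / (0.801^4/30 + 0.14^4/18)
= 0.43718676 / 0.01374307
v_eff = 31.8114

31.8114


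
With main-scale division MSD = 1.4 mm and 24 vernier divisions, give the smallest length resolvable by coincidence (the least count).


LC = MSD / n_div
= 1.4 / 24
= 0.0583

0.0583


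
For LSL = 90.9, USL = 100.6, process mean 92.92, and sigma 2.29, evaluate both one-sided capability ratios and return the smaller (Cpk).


Cpu = (USL - mean) / (3*sigma) = (100.6 - 92.92) / (3*2.29) = 1.1179
Cpl = (mean - LSL) / (3*sigma) = (92.92 - 90.9) / (3*2.29) = 0.2940
Cpk = min(Cpu, Cpl) = 0.2940

0.2940


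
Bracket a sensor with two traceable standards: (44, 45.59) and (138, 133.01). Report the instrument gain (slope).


slope = (y2 - y1) / (x2 - x1)
= (133.01 - 45.59) / (138 - 44)
= 87.4200 / 94
= 0.9300

0.9300


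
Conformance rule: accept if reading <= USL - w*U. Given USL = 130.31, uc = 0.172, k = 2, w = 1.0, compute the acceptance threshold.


U = k * uc = 2 * 0.172 = 0.344
guard band g = w * U = 1.0 * 0.344 = 0.344
AL = USL - g = 130.31 - 0.344
AL = 129.9660

129.9660


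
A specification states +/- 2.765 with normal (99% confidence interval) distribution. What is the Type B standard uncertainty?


u_B = half_width / 2.576
u_B = 2.765 / 2.576
u_B = 1.0734

1.0734


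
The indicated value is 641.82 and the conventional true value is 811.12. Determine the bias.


Systematic error = measured - true
= 641.82 - 811.12
= -169.3000

-169.3000


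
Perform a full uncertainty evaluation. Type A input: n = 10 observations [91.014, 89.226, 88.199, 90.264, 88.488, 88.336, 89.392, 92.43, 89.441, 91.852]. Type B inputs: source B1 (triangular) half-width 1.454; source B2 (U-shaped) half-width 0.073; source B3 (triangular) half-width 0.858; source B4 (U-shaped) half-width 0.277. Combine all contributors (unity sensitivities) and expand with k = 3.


mean = (91.014 + 89.226 + 88.199 + 90.264 + 88.488 + 88.336 + 89.392 + 92.43 + 89.441 + 91.852) / 10 = 89.8642
s = sqrt(sum((x - mean)^2)/(n-1)) = 1.4842934
u_A = s / sqrt(n) = 1.4842934 / sqrt(10) = 0.46937479
u_B1 = 1.454 / sqrt(6) = 0.59359301
u_B2 = 0.073 / sqrt(2) = 0.051618795
u_B3 = 0.858 / sqrt(6) = 0.35027703
u_B4 = 0.277 / sqrt(2) = 0.19586858
uc = sqrt(0.46937479^2 + 0.59359301^2 + 0.051618795^2 + 0.35027703^2 + 0.19586858^2) = 0.85813073
U = k * uc = 3 * 0.85813073
U = 2.5744

2.5744


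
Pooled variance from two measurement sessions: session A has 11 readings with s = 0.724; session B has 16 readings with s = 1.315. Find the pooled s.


s_p = sqrt(((n1-1)*s1^2 + (n2-1)*s2^2) / (n1+n2-2))
numerator = (11-1)*0.724^2 + (16-1)*1.315^2 = 5.24176 + 25.938375 = 31.180135
denominator = 11 + 16 - 2 = 25
s_p^2 = 31.180135 / 25 = 1.2472054
s_p = sqrt(1.2472054) = 1.1168

1.1168


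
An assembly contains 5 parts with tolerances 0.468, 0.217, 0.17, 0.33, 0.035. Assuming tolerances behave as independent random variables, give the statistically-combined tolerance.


RSS = sqrt(0.468^2 + 0.217^2 + 0.17^2 + 0.33^2 + 0.035^2)
= sqrt(0.405138)
= 0.6365

0.6365


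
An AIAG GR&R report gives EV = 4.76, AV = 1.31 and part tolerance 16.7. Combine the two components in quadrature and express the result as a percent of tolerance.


GRR = sqrt(EV^2 + AV^2) = sqrt(4.76^2 + 1.31^2) = 4.9369728
%GRR = GRR / tol * 100 = 4.9369728 / 16.7 * 100
%GRR = 29.5627

29.5627


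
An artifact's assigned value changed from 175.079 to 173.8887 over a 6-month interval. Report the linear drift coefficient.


rate = (v2 - v1) / months
= (173.8887 - 175.079) / 6
= -1.1903 / 6
= -0.1984

-0.1984


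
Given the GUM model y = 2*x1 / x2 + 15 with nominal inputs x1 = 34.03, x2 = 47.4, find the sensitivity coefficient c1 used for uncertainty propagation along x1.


y = 2*x1 / x2 + 15
dy/dx1 = 2/x2
Evaluate at x2 = 47.4: c1 = 2 / 47.4
c1 = 0.0422

0.0422


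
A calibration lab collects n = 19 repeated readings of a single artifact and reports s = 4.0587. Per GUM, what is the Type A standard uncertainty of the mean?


u_A = s / sqrt(n)
u_A = 4.0587 / sqrt(19)
u_A = 4.0587 / 4.3588989
u_A = 0.9311

0.9311


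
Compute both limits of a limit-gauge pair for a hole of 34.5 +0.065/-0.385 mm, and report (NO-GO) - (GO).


GO = nominal - lower_tol (smallest hole = maximum material condition)
GO = 34.5 - 0.385 = 34.115
NO-GO = nominal + upper_tol (largest hole = least material condition)
NO-GO = 34.5 + 0.065 = 34.565
spread = NO-GO - GO = 34.565 - 34.115 = 0.4500

0.4500


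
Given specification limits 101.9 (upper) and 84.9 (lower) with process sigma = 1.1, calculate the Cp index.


Cp = (USL - LSL) / (6 * sigma)
= (101.9 - 84.9) / (6 * 1.1)
= 17.0000 / 6.6000
= 2.5758

2.5758


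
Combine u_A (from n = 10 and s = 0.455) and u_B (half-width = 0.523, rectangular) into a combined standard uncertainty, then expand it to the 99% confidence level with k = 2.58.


u_A = s / sqrt(n) = 0.455 / sqrt(10) = 0.14388363
u_B = half_width / sqrt(3) = 0.523 / sqrt(3) = 0.30195419
uc = sqrt(u_A^2 + u_B^2) = sqrt(0.14388363^2 + 0.30195419^2) = 0.33448293
U = k * uc = 2.58 * 0.33448293
U = 0.8630

0.8630


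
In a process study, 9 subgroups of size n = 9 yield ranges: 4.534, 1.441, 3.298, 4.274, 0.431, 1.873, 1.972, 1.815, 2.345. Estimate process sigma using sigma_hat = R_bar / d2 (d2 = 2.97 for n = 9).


R_bar = (4.534 + 1.441 + 3.298 + 4.274 + 0.431 + 1.873 + 1.972 + 1.815 + 2.345) / 9
R_bar = 21.983 / 9 = 2.4425556
sigma_hat = R_bar / d2 = 2.4425556 / 2.97 = 0.8224

0.8224


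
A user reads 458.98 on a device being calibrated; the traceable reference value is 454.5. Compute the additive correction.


Correction = standard - reading
= 454.5 - 458.98
= -4.4800

-4.4800


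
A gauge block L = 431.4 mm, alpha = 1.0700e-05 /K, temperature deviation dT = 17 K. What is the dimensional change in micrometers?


dL = L * alpha * dT
= 431.4 * 1.0700e-05 * 17
= 0.0784717 mm
dL_um = 0.0784717 * 1000 = 78.4717 um

78.4717


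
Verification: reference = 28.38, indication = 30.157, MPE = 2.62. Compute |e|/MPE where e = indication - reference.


e = indication - reference = 30.157 - 28.38 = 1.7770
|e| = 1.7770
ratio = |e| / MPE = 1.7770 / 2.62
ratio = 0.6782

0.6782


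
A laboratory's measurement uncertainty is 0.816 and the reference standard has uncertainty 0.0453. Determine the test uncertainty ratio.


TUR = u_lab / u_ref
= 0.816 / 0.0453
= 18.0132

18.0132


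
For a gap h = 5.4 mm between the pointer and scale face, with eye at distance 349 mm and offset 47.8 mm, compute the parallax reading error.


error = h * offset / d
= 5.4 * 47.8 / 349
= 0.7396

0.7396


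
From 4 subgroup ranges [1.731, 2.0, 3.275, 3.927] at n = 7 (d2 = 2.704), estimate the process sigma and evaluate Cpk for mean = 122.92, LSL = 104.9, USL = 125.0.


R_bar = (1.731 + 2.0 + 3.275 + 3.927) / 4 = 2.73325
sigma = R_bar / d2 = 2.73325 / 2.704 = 1.0108173
Cp = (USL - LSL)/(6*sigma) = (125.0 - 104.9)/(6*1.0108173) = 3.3141
Cpu = (125.0 - 122.92)/(3*1.0108173) = 0.6859
Cpl = (122.92 - 104.9)/(3*1.0108173) = 5.9424
Cpk = min(Cpu, Cpl) = 0.6859

0.6859


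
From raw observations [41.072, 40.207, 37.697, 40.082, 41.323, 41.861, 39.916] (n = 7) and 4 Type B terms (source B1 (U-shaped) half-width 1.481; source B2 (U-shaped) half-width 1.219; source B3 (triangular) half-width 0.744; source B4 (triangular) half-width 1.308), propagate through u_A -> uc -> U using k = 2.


mean = (41.072 + 40.207 + 37.697 + 40.082 + 41.323 + 41.861 + 39.916) / 7 = 40.30828571
s = sqrt(sum((x - mean)^2)/(n-1)) = 1.3575708
u_A = s / sqrt(n) = 1.3575708 / sqrt(7) = 0.51311353
u_B1 = 1.481 / sqrt(2) = 1.0472251
u_B2 = 1.219 / sqrt(2) = 0.86196317
u_B3 = 0.744 / sqrt(6) = 0.30373673
u_B4 = 1.308 / sqrt(6) = 0.53398876
uc = sqrt(0.51311353^2 + 1.0472251^2 + 0.86196317^2 + 0.30373673^2 + 0.53398876^2) = 1.5749116
U = k * uc = 2 * 1.5749116
U = 3.1498

3.1498


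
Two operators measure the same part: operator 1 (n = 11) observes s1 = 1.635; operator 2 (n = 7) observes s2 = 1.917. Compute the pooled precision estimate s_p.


s_p = sqrt(((n1-1)*s1^2 + (n2-1)*s2^2) / (n1+n2-2))
numerator = (11-1)*1.635^2 + (7-1)*1.917^2 = 26.73225 + 22.049334 = 48.781584
denominator = 11 + 7 - 2 = 16
s_p^2 = 48.781584 / 16 = 3.048849
s_p = sqrt(3.048849) = 1.7461

1.7461


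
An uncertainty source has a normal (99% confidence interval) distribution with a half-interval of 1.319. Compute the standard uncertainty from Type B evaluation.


u_B = half_width / 2.576
u_B = 1.319 / 2.576
u_B = 0.5120

0.5120


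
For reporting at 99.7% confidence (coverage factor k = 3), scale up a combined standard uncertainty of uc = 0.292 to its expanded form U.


U = k * uc
U = 3 * 0.292
U = 0.8760

0.8760


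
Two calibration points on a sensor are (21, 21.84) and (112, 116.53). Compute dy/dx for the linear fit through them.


slope = (y2 - y1) / (x2 - x1)
= (116.53 - 21.84) / (112 - 21)
= 94.6900 / 91
= 1.0405

1.0405


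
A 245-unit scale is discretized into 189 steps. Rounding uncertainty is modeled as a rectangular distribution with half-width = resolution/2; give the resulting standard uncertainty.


resolution = range / divisions
resolution = 245 / 189 = 1.2962963
u_res = resolution / (2*sqrt(3))
u_res = 1.2962963 / 3.4641016
u_res = 0.3742

0.3742


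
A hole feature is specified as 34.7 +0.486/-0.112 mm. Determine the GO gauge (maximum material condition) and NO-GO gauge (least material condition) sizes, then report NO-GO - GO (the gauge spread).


GO = nominal - lower_tol (smallest hole = maximum material condition)
GO = 34.7 - 0.112 = 34.588
NO-GO = nominal + upper_tol (largest hole = least material condition)
NO-GO = 34.7 + 0.486 = 35.186
spread = NO-GO - GO = 35.186 - 34.588 = 0.5980

0.5980


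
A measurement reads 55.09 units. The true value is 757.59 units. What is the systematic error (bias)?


Systematic error = measured - true
= 55.09 - 757.59
= -702.5000

-702.5000


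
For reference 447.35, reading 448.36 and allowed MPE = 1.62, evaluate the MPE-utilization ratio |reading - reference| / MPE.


e = indication - reference = 448.36 - 447.35 = 1.0100
|e| = 1.0100
ratio = |e| / MPE = 1.0100 / 1.62
ratio = 0.6235

0.6235


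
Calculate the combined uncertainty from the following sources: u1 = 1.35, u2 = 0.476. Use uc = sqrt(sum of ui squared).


uc = sqrt(1.35^2 + 0.476^2)
uc = sqrt(2.049076)
uc = 1.4315

1.4315


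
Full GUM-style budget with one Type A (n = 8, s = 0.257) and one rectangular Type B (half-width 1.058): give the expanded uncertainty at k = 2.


u_A = s / sqrt(n) = 0.257 / sqrt(8) = 0.090863221
u_B = half_width / sqrt(3) = 1.058 / sqrt(3) = 0.61083658
uc = sqrt(u_A^2 + u_B^2) = sqrt(0.090863221^2 + 0.61083658^2) = 0.61755765
U = k * uc = 2 * 0.61755765
U = 1.2351

1.2351


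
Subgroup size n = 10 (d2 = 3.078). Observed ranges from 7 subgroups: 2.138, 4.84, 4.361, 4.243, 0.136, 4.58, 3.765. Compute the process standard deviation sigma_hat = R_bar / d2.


R_bar = (2.138 + 4.84 + 4.361 + 4.243 + 0.136 + 4.58 + 3.765) / 7
R_bar = 24.063 / 7 = 3.4375714
sigma_hat = R_bar / d2 = 3.4375714 / 3.078 = 1.1168

1.1168


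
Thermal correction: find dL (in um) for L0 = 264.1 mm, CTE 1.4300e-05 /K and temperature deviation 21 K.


dL = L * alpha * dT
= 264.1 * 1.4300e-05 * 21
= 0.0793092 mm
dL_um = 0.0793092 * 1000 = 79.3092 um

79.3092


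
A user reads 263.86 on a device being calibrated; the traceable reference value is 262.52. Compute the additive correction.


Correction = standard - reading
= 262.52 - 263.86
= -1.3400

-1.3400


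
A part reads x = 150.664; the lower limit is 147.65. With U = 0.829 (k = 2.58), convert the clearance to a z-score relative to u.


u = U / k = 0.829 / 2.58 = 0.32131783
margin = |LSL - x| = |147.65 - 150.664| = 3.014
z = margin / u = 3.014 / 0.32131783
z = 9.3801

9.3801


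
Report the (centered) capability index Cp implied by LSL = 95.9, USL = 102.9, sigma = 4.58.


Cp = (USL - LSL) / (6 * sigma)
= (102.9 - 95.9) / (6 * 4.58)
= 7.0000 / 27.4800
= 0.2547

0.2547


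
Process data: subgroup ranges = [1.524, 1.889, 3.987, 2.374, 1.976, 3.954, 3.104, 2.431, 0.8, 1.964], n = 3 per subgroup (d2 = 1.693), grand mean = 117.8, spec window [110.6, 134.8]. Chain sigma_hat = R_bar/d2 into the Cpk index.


R_bar = (1.524 + 1.889 + 3.987 + 2.374 + 1.976 + 3.954 + 3.104 + 2.431 + 0.8 + 1.964) / 10 = 2.4003
sigma = R_bar / d2 = 2.4003 / 1.693 = 1.4177791
Cp = (USL - LSL)/(6*sigma) = (134.8 - 110.6)/(6*1.4177791) = 2.8448
Cpu = (134.8 - 117.8)/(3*1.4177791) = 3.9969
Cpl = (117.8 - 110.6)/(3*1.4177791) = 1.6928
Cpk = min(Cpu, Cpl) = 1.6928

1.6928


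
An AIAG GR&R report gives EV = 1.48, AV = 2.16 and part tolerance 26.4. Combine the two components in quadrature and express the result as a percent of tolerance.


GRR = sqrt(EV^2 + AV^2) = sqrt(1.48^2 + 2.16^2) = 2.6183965
%GRR = GRR / tol * 100 = 2.6183965 / 26.4 * 100
%GRR = 9.9182

9.9182


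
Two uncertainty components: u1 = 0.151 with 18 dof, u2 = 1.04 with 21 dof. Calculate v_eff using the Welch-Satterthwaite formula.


uc = sqrt(u1^2 + u2^2) = sqrt(0.151^2 + 1.04^2) = 1.0509048
v_eff = uc^4 / (u1^4/v1 + u2^4/v2)
= 1.0509048^4 / (0.151^4/18 + 1.04^4/21)
= 1.2197013 / 0.055736433
v_eff = 21.8834

21.8834


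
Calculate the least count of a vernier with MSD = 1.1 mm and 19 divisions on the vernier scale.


LC = MSD / n_div
= 1.1 / 19
= 0.0579

0.0579


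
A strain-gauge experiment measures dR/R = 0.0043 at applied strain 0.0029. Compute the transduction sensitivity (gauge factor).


GF = (dR/R) / epsilon
= 0.0043 / 0.0029
= 1.4828

1.4828


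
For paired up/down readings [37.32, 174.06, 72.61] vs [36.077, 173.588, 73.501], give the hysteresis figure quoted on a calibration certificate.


|37.32 - 36.077| = 1.2430
|174.06 - 173.588| = 0.4720
|72.61 - 73.501| = 0.8910
hysteresis = max(diffs) = 1.2430

1.2430


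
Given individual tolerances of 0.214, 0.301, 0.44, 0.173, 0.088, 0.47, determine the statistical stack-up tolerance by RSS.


RSS = sqrt(0.214^2 + 0.301^2 + 0.44^2 + 0.173^2 + 0.088^2 + 0.47^2)
= sqrt(0.58857)
= 0.7672

0.7672


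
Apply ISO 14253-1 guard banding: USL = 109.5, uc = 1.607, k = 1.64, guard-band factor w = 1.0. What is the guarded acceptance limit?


U = k * uc = 1.64 * 1.607 = 2.63548
guard band g = w * U = 1.0 * 2.63548 = 2.63548
AL = USL - g = 109.5 - 2.63548
AL = 106.8645

106.8645


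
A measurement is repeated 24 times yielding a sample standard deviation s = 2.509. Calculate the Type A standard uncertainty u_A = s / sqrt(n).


u_A = s / sqrt(n)
u_A = 2.509 / sqrt(24)
u_A = 2.509 / 4.8989795
u_A = 0.5121

0.5121


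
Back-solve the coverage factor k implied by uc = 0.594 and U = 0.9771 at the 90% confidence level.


k = U / uc
k = 0.9771 / 0.594
k = 1.645

1.645


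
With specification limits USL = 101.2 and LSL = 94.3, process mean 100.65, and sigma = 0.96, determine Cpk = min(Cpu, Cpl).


Cpu = (USL - mean) / (3*sigma) = (101.2 - 100.65) / (3*0.96) = 0.1910
Cpl = (mean - LSL) / (3*sigma) = (100.65 - 94.3) / (3*0.96) = 2.2049
Cpk = min(Cpu, Cpl) = 0.1910

0.1910


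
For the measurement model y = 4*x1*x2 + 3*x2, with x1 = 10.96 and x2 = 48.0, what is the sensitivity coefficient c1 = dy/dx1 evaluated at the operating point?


y = 4*x1*x2 + 3*x2
dy/dx1 = 4*x2
Evaluate at x2 = 48.0: c1 = 4 * 48.0
c1 = 192.0000

192.0000


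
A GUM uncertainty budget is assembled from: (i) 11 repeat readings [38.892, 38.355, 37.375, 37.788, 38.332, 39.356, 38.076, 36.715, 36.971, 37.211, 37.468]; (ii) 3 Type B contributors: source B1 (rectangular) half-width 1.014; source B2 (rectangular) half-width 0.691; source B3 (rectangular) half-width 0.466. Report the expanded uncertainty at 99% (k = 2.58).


mean = (38.892 + 38.355 + 37.375 + 37.788 + 38.332 + 39.356 + 38.076 + 36.715 + 36.971 + 37.211 + 37.468) / 11 = 37.86718182
s = sqrt(sum((x - mean)^2)/(n-1)) = 0.82058258
u_A = s / sqrt(n) = 0.82058258 / sqrt(11) = 0.24741496
u_B1 = 1.014 / sqrt(3) = 0.58543317
u_B2 = 0.691 / sqrt(3) = 0.39894904
u_B3 = 0.466 / sqrt(3) = 0.26904523
uc = sqrt(0.24741496^2 + 0.58543317^2 + 0.39894904^2 + 0.26904523^2) = 0.79717742
U = k * uc = 2.58 * 0.79717742
U = 2.0567

2.0567


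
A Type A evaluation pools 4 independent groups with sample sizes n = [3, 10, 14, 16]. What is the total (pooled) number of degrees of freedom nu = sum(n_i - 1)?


nu = sum_i (n_i - 1)
nu = ((3 - 1) + (10 - 1) + (14 - 1) + (16 - 1))
nu = 2 + 9 + 13 + 15
nu = 39

39


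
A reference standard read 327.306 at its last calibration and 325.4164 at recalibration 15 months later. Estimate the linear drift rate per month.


rate = (v2 - v1) / months
= (325.4164 - 327.306) / 15
= -1.8896 / 15
= -0.1260

-0.1260


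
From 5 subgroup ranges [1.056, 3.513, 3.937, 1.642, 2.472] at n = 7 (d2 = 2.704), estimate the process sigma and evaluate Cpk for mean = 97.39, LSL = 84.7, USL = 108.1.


R_bar = (1.056 + 3.513 + 3.937 + 1.642 + 2.472) / 5 = 2.524
sigma = R_bar / d2 = 2.524 / 2.704 = 0.93343195
Cp = (USL - LSL)/(6*sigma) = (108.1 - 84.7)/(6*0.93343195) = 4.1781
Cpu = (108.1 - 97.39)/(3*0.93343195) = 3.8246
Cpl = (97.39 - 84.7)/(3*0.93343195) = 4.5317
Cpk = min(Cpu, Cpl) = 3.8246

3.8246


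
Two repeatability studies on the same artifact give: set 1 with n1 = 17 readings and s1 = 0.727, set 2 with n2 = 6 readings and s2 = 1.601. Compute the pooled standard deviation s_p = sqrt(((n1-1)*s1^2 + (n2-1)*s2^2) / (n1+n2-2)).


s_p = sqrt(((n1-1)*s1^2 + (n2-1)*s2^2) / (n1+n2-2))
numerator = (17-1)*0.727^2 + (6-1)*1.601^2 = 8.456464 + 12.816005 = 21.272469
denominator = 17 + 6 - 2 = 21
s_p^2 = 21.272469 / 21 = 1.0129747
s_p = sqrt(1.0129747) = 1.0065

1.0065


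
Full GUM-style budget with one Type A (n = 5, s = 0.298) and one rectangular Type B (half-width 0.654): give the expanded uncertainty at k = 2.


u_A = s / sqrt(n) = 0.298 / sqrt(5) = 0.13326965
u_B = half_width / sqrt(3) = 0.654 / sqrt(3) = 0.37758708
uc = sqrt(u_A^2 + u_B^2) = sqrt(0.13326965^2 + 0.37758708^2) = 0.40041579
U = k * uc = 2 * 0.40041579
U = 0.8008

0.8008


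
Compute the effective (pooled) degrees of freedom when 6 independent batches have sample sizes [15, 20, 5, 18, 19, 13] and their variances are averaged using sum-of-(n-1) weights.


nu = sum_i (n_i - 1)
nu = ((15 - 1) + (20 - 1) + (5 - 1) + (18 - 1) + (19 - 1) + (13 - 1))
nu = 14 + 19 + 4 + 17 + 18 + 12
nu = 84

84


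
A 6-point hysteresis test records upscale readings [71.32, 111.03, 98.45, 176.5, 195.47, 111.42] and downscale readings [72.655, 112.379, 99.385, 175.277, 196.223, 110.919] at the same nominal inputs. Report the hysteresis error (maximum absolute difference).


|71.32 - 72.655| = 1.3350
|111.03 - 112.379| = 1.3490
|98.45 - 99.385| = 0.9350
|176.5 - 175.277| = 1.2230
|195.47 - 196.223| = 0.7530
|111.42 - 110.919| = 0.5010
hysteresis = max(diffs) = 1.3490

1.3490


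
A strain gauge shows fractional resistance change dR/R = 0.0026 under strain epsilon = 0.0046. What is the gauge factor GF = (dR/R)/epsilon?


GF = (dR/R) / epsilon
= 0.0026 / 0.0046
= 0.5652

0.5652


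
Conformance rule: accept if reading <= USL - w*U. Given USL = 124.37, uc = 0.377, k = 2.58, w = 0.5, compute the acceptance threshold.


U = k * uc = 2.58 * 0.377 = 0.97266
guard band g = w * U = 0.5 * 0.97266 = 0.48633
AL = USL - g = 124.37 - 0.48633
AL = 123.8837

123.8837


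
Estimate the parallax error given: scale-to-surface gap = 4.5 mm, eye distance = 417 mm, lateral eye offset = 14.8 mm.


error = h * offset / d
= 4.5 * 14.8 / 417
= 0.1597

0.1597


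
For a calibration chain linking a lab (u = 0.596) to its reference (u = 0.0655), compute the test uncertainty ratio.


TUR = u_lab / u_ref
= 0.596 / 0.0655
= 9.0992

9.0992


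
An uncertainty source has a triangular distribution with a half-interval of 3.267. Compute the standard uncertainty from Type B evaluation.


u_B = half_width / sqrt(6)
u_B = 3.267 / 2.4494897
u_B = 1.3337

1.3337


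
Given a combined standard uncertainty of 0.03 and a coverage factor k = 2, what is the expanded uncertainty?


U = k * uc
U = 2 * 0.03
U = 0.0600

0.0600


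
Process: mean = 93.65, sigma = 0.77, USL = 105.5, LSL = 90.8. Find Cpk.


Cpu = (USL - mean) / (3*sigma) = (105.5 - 93.65) / (3*0.77) = 5.1299
Cpl = (mean - LSL) / (3*sigma) = (93.65 - 90.8) / (3*0.77) = 1.2338
Cpk = min(Cpu, Cpl) = 1.2338

1.2338


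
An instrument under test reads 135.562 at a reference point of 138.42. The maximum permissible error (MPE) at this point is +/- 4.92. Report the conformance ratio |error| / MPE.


e = indication - reference = 135.562 - 138.42 = -2.8580
|e| = 2.8580
ratio = |e| / MPE = 2.8580 / 4.92
ratio = 0.5809

0.5809


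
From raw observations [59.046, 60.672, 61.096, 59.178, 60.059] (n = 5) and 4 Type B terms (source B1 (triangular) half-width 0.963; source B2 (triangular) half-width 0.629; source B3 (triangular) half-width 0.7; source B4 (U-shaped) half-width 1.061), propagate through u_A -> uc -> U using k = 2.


mean = (59.046 + 60.672 + 61.096 + 59.178 + 60.059) / 5 = 60.0102
s = sqrt(sum((x - mean)^2)/(n-1)) = 0.90021675
u_A = s / sqrt(n) = 0.90021675 / sqrt(5) = 0.40258917
u_B1 = 0.963 / sqrt(6) = 0.3931431
u_B2 = 0.629 / sqrt(6) = 0.25678817
u_B3 = 0.7 / sqrt(6) = 0.2857738
u_B4 = 1.061 / sqrt(2) = 0.75024029
uc = sqrt(0.40258917^2 + 0.3931431^2 + 0.25678817^2 + 0.2857738^2 + 0.75024029^2) = 1.0134628
U = k * uc = 2 * 1.0134628
U = 2.0269

2.0269


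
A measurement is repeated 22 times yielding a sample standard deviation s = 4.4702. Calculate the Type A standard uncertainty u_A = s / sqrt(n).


u_A = s / sqrt(n)
u_A = 4.4702 / sqrt(22)
u_A = 4.4702 / 4.6904158
u_A = 0.9530

0.9530


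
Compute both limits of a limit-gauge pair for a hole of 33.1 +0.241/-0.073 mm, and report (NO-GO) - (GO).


GO = nominal - lower_tol (smallest hole = maximum material condition)
GO = 33.1 - 0.073 = 33.027
NO-GO = nominal + upper_tol (largest hole = least material condition)
NO-GO = 33.1 + 0.241 = 33.341
spread = NO-GO - GO = 33.341 - 33.027 = 0.3140

0.3140


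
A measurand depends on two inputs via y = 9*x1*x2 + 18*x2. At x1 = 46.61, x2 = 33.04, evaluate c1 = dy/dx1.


y = 9*x1*x2 + 18*x2
dy/dx1 = 9*x2
Evaluate at x2 = 33.04: c1 = 9 * 33.04
c1 = 297.3600

297.3600


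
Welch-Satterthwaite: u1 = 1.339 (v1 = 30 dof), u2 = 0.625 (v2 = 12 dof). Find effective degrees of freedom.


uc = sqrt(u1^2 + u2^2) = sqrt(1.339^2 + 0.625^2) = 1.4776826
v_eff = uc^4 / (u1^4/v1 + u2^4/v2)
= 1.4776826^4 / (1.339^4/30 + 0.625^4/12)
= 4.7678726 / 0.11986785
v_eff = 39.7761

39.7761


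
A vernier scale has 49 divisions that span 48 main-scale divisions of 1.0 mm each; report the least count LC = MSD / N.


LC = MSD / n_div
= 1.0 / 49
= 0.0204

0.0204


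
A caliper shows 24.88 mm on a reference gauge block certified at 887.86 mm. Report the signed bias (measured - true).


Systematic error = measured - true
= 24.88 - 887.86
= -862.9800

-862.9800


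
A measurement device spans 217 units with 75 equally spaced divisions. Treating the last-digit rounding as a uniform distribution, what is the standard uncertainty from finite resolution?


resolution = range / divisions
resolution = 217 / 75 = 2.8933333
u_res = resolution / (2*sqrt(3))
u_res = 2.8933333 / 3.4641016
u_res = 0.8352

0.8352


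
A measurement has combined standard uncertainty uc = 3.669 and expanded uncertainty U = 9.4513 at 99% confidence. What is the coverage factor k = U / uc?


k = U / uc
k = 9.4513 / 3.669
k = 2.576

2.576


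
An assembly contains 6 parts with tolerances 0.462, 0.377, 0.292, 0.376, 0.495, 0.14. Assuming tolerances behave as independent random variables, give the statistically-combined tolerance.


RSS = sqrt(0.462^2 + 0.377^2 + 0.292^2 + 0.376^2 + 0.495^2 + 0.14^2)
= sqrt(0.846838)
= 0.9202

0.9202


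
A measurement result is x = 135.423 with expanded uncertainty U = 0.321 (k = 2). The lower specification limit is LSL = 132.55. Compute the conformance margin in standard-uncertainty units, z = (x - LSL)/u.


u = U / k = 0.321 / 2 = 0.1605
margin = |LSL - x| = |132.55 - 135.423| = 2.873
z = margin / u = 2.873 / 0.1605
z = 17.9003

17.9003


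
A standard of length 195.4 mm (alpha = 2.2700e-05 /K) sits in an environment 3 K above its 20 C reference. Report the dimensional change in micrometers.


dL = L * alpha * dT
= 195.4 * 2.2700e-05 * 3
= 0.0133067 mm
dL_um = 0.0133067 * 1000 = 13.3067 um

13.3067


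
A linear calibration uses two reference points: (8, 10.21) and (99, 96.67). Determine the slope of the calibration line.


slope = (y2 - y1) / (x2 - x1)
= (96.67 - 10.21) / (99 - 8)
= 86.4600 / 91
= 0.9501

0.9501


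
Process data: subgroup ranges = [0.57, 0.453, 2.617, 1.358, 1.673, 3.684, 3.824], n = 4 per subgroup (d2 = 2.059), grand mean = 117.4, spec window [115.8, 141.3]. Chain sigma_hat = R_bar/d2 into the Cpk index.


R_bar = (0.57 + 0.453 + 2.617 + 1.358 + 1.673 + 3.684 + 3.824) / 7 = 2.0255714
sigma = R_bar / d2 = 2.0255714 / 2.059 = 0.98376464
Cp = (USL - LSL)/(6*sigma) = (141.3 - 115.8)/(6*0.98376464) = 4.3201
Cpu = (141.3 - 117.4)/(3*0.98376464) = 8.0981
Cpl = (117.4 - 115.8)/(3*0.98376464) = 0.5421
Cpk = min(Cpu, Cpl) = 0.5421

0.5421
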